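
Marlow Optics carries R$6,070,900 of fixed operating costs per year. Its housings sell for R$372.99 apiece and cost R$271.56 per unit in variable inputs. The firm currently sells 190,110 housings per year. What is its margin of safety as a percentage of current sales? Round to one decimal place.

68.5%

Contribution margin per unit = R$372.99 − R$271.56 = R$101.43. Break-even units = R$6,070,900 ÷ R$101.43 = 59,853.10; break-even revenue = 59,853.10 × R$372.99 = R$22,324,608.02.
Actual sales revenue = 190,110 × R$372.99 = R$70,909,128.90.
Margin of safety = (R$70,909,128.90 − R$22,324,608.02) ÷ R$70,909,128.90 = 68.5%.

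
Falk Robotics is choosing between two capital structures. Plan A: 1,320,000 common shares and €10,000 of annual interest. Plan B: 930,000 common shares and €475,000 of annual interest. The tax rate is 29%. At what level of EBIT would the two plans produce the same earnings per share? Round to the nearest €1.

Set EPS_A = EPS_B: (EBIT − €10,000)(1 − 0.29) ÷ 1,320,000 = (EBIT − €475,000)(1 − 0.29) ÷ 930,000.
The (1 − t) factor cancels: (EBIT − 10,000) × 930,000 = (EBIT − 475,000) × 1,320,000.
EBIT × (1,320,000 − 930,000) = 475,000 × 1,320,000 − 10,000 × 930,000 = 617,700,000,000, so EBIT = 617,700,000,000 ÷ 390,000 = 1,583,846.15.

€1,583,846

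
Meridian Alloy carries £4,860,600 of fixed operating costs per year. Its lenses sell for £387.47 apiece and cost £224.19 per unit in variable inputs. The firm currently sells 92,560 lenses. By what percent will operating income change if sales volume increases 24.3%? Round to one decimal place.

+35.8%

At 92,560 units, contribution = 92,560 × £163.28 = £15,113,196.80.
Subtracting fixed costs: EBIT = £15,113,196.80 − £4,860,600 = £10,252,596.80.
So DOL = total CM / EBIT = £15,113,196.80 / £10,252,596.80 = 1.4741.
So EBIT moves 1.4741 × (+24.3%) = +35.8%.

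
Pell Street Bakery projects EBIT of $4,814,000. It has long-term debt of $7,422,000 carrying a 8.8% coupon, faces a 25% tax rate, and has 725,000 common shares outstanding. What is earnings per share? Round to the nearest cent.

Interest = $653,136.00, so EBT = $4,814,000 − $653,136.00 = $4,160,864.00.
Net income = $4,160,864.00 × (1 − 0.25) = $3,120,648.00.
EPS = $3,120,648.00 ÷ 725,000 = $4.30.

$4.30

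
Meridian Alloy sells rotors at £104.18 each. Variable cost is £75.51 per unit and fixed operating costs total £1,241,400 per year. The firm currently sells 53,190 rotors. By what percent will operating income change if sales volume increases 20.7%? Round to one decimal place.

Total contribution margin = 53,190 × £28.67 = £1,524,957.30.
Subtracting fixed costs: EBIT = £1,524,957.30 − £1,241,400 = £283,557.30.
DOL = contribution ÷ EBIT = £1,524,957.30 ÷ £283,557.30 = 5.3780.
%ΔEBIT = DOL × %ΔSales = 5.3780 × +20.7% = +111.3%.

+111.3%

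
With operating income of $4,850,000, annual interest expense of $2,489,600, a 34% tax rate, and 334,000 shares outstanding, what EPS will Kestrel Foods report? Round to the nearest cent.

$4.66

Pre-tax income = $4,850,000 − $2,489,600.00 = $2,360,400.00.
After tax at 34%: net income = $2,360,400.00 × 0.66 = $1,557,864.00.
EPS = $1,557,864.00 ÷ 334,000 = $4.66.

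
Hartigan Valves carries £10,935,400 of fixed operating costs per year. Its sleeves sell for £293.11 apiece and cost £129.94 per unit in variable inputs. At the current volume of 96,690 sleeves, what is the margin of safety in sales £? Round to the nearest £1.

£8,697,029

Contribution margin per unit = £293.11 − £129.94 = £163.17. Break-even units = £10,935,400 ÷ £163.17 = 67,018.45; break-even revenue = 67,018.45 × £293.11 = £19,643,777.01.
Current sales = 96,690 × £293.11 = £28,340,805.90.
Margin of safety = £28,340,805.90 − £19,643,777.01 = £8,697,029.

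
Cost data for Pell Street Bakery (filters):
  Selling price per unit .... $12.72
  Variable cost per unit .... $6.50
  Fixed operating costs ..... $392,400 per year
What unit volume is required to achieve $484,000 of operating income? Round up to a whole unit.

140,901 filters

Each unit contributes $12.72 − $6.50 = $6.22.
Required volume = (fixed costs + target profit) ÷ CM = ($392,400 + $484,000) ÷ $6.22 = 140,900.32, so 140,901 filters.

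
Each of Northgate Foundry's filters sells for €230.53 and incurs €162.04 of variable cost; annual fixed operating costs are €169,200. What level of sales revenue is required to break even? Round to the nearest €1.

€569,509

Contribution margin per unit = €230.53 − €162.04 = €68.49, a CM ratio of €68.49 ÷ €230.53 = 0.2971.
Break-even revenue = fixed costs × price ÷ CM = €169,200 × €230.53 ÷ €68.49 = €569,509.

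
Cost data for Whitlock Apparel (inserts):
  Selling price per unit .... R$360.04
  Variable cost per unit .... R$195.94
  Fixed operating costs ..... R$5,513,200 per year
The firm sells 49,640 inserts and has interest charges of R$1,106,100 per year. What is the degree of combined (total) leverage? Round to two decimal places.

5.34

Total contribution margin = 49,640 × R$164.10 = R$8,145,924.00.
EBIT = R$8,145,924.00 − R$5,513,200 = R$2,632,724.00. Interest = R$1,106,100.00, so EBIT − I = R$1,526,624.00.
DCL = contribution ÷ (EBIT − I) = R$8,145,924.00 ÷ R$1,526,624.00 = 5.3359.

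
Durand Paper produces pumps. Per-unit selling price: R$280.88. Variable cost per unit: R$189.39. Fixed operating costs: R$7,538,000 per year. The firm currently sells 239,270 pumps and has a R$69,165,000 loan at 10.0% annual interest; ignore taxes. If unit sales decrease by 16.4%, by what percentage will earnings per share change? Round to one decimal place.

Contribution at this volume is 239,270 × R$91.49 = R$21,890,812.30.
Operating income = contribution − fixed costs = R$21,890,812.30 − R$7,538,000 = R$14,352,812.30.
Interest = R$6,916,500.00, so EBIT − I = R$7,436,312.30.
Degree of combined leverage = contribution ÷ (EBIT − I) = R$21,890,812.30 ÷ R$7,436,312.30 = 2.9438.
EPS therefore changes by 2.9438 × (-16.4%) = -48.3%.

-48.3%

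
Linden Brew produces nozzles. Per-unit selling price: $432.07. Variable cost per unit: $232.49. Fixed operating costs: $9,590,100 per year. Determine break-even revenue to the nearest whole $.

Contribution margin per unit = $432.07 − $232.49 = $199.58, a CM ratio of $199.58 ÷ $432.07 = 0.4619.
Break-even revenue = fixed costs × price ÷ CM = $9,590,100 × $432.07 ÷ $199.58 = $20,761,572.

$20,761,572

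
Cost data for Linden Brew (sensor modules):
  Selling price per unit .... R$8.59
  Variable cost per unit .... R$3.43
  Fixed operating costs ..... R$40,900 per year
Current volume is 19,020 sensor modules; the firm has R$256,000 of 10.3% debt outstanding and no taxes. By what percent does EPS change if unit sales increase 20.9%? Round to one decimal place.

Contribution at this volume is 19,020 × R$5.16 = R$98,143.20.
EBIT = R$98,143.20 − R$40,900 = R$57,243.20.
After interest of R$26,368.00, pre-tax earnings = R$30,875.20.
Degree of combined leverage = contribution ÷ (EBIT − I) = R$98,143.20 ÷ R$30,875.20 = 3.1787.
EPS therefore changes by 3.1787 × (+20.9%) = +66.4%.

+66.4%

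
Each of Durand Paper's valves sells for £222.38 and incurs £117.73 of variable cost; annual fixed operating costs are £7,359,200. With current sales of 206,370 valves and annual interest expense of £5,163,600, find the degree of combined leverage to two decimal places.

Total contribution margin = 206,370 × £104.65 = £21,596,620.50.
EBIT = £21,596,620.50 − £7,359,200 = £14,237,420.50. Interest = £5,163,600.00, so EBIT − I = £9,073,820.50.
Degree of total leverage = total CM / (EBIT − interest) = £21,596,620.50 / £9,073,820.50 = 2.3801.

2.38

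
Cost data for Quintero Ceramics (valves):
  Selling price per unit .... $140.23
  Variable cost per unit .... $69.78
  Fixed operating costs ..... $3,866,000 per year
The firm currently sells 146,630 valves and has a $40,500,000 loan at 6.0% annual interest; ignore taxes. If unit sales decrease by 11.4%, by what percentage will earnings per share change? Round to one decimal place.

-29.2%

Contribution at this volume is 146,630 × $70.45 = $10,330,083.50.
EBIT = $10,330,083.50 − $3,866,000 = $6,464,083.50.
Interest = $2,430,000.00, so EBIT − I = $4,034,083.50.
DCL = total CM / (EBIT − I) = $10,330,083.50 / $4,034,083.50 = 2.5607.
EPS therefore changes by 2.5607 × (-11.4%) = -29.2%.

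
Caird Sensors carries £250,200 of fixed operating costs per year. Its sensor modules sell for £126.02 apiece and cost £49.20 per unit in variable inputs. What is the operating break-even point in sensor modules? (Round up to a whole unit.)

3,257 sensor modules

Each unit contributes £126.02 − £49.20 = £76.82.
Break-even volume = fixed costs ÷ CM per unit = £250,200 ÷ £76.82 = 3,256.96, so 3,257 sensor modules.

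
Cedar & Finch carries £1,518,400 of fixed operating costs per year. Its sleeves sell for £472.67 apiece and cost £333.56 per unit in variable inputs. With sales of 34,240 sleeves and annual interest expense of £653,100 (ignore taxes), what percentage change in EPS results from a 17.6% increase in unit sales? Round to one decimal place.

+32.3%

Contribution at this volume is 34,240 × £139.11 = £4,763,126.40.
Subtracting fixed costs: EBIT = £4,763,126.40 − £1,518,400 = £3,244,726.40.
Interest = £653,100.00, so EBIT − I = £2,591,626.40.
Degree of combined leverage = contribution ÷ (EBIT − I) = £4,763,126.40 ÷ £2,591,626.40 = 1.8379.
EPS therefore changes by 1.8379 × (+17.6%) = +32.3%.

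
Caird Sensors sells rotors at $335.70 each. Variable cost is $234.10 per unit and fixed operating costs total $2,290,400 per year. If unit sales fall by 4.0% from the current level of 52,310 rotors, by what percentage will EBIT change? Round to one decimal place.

At 52,310 units, contribution = 52,310 × $101.60 = $5,314,696.00.
Operating income = contribution − fixed costs = $5,314,696.00 − $2,290,400 = $3,024,296.00.
DOL = contribution ÷ EBIT = $5,314,696.00 ÷ $3,024,296.00 = 1.7573.
So EBIT moves 1.7573 × (-4.0%) = -7.0%.

-7.0%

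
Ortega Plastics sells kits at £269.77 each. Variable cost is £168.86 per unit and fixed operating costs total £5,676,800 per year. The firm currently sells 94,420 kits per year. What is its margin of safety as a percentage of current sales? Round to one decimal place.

40.4%

Contribution margin per unit = £269.77 − £168.86 = £100.91. Break-even units = £5,676,800 ÷ £100.91 = 56,256.07; break-even revenue = 56,256.07 × £269.77 = £15,176,199.94.
Actual sales revenue = 94,420 × £269.77 = £25,471,683.40.
Margin of safety = (£25,471,683.40 − £15,176,199.94) ÷ £25,471,683.40 = 40.4%.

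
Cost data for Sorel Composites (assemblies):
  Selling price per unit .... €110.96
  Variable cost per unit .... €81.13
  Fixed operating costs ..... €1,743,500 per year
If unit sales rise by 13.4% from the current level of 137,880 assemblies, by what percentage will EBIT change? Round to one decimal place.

Total contribution margin = 137,880 × €29.83 = €4,112,960.40.
EBIT = €4,112,960.40 − €1,743,500 = €2,369,460.40.
Degree of operating leverage = €4,112,960.40 / €2,369,460.40 = 1.7358.
Operating income changes by 1.7358 × +13.4% = +23.3%.

+23.3%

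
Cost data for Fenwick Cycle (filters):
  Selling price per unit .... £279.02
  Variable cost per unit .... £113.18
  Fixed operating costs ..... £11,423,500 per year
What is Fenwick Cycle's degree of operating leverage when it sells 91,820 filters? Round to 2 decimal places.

4.00

Total contribution margin = 91,820 × £165.84 = £15,227,428.80.
Operating income = contribution − fixed costs = £15,227,428.80 − £11,423,500 = £3,803,928.80.
So DOL = total CM / EBIT = £15,227,428.80 / £3,803,928.80 = 4.0031.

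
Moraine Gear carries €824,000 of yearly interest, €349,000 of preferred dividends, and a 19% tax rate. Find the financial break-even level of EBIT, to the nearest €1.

Preferred dividends are paid after tax, so their pre-tax equivalent is €349,000 ÷ (1 − 0.19) = €430,864.20.
Financial break-even EBIT = interest + D_p ÷ (1 − t) = €824,000 + €430,864.20 = €1,254,864.20.

€1,254,864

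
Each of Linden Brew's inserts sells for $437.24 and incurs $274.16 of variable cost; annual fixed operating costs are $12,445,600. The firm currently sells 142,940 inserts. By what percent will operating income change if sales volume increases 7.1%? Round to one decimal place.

Contribution at this volume is 142,940 × $163.08 = $23,310,655.20.
Operating income = contribution − fixed costs = $23,310,655.20 − $12,445,600 = $10,865,055.20.
DOL = contribution ÷ EBIT = $23,310,655.20 ÷ $10,865,055.20 = 2.1455.
Operating income changes by 2.1455 × +7.1% = +15.2%.

+15.2%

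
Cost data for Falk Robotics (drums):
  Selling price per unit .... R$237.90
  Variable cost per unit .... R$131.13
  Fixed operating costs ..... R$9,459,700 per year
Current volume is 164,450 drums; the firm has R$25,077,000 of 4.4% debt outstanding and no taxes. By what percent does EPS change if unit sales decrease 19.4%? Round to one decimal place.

Contribution at this volume is 164,450 × R$106.77 = R$17,558,326.50.
Operating income = contribution − fixed costs = R$17,558,326.50 − R$9,459,700 = R$8,098,626.50.
Interest = R$1,103,388.00, so EBIT − I = R$6,995,238.50.
DCL = total CM / (EBIT − I) = R$17,558,326.50 / R$6,995,238.50 = 2.5100.
%ΔEPS = DCL × %ΔSales = 2.5100 × -19.4% = -48.7%.

-48.7%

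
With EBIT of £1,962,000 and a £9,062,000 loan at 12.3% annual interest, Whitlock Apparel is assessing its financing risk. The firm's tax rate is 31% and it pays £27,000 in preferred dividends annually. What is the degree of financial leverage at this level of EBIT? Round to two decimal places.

2.43

Annual interest charges come to £1,114,626.00.
Preferred dividends grossed up pre-tax: £27,000 / (1 − 0.31) = £39,130.43.
DFL = EBIT ÷ [EBIT − I − D_p/(1−t)] = £1,962,000 ÷ [£1,962,000 − £1,114,626.00 − £39,130.43] = £1,962,000 ÷ £808,243.57 = 2.4275.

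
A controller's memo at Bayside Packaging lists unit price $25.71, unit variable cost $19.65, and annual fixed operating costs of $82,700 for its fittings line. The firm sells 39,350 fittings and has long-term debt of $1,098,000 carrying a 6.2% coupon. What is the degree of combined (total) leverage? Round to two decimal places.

2.72

At 39,350 units, contribution = 39,350 × $6.06 = $238,461.00.
EBIT = $238,461.00 − $82,700 = $155,761.00. Interest = $68,076.00, so EBIT − I = $87,685.00.
DCL = contribution ÷ (EBIT − I) = $238,461.00 ÷ $87,685.00 = 2.7195.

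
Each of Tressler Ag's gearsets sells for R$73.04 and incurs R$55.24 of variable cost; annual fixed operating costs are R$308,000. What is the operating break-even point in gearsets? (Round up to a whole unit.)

17,304 gearsets

Contribution margin per unit = R$73.04 − R$55.24 = R$17.80.
Break-even volume = fixed costs ÷ CM per unit = R$308,000 ÷ R$17.80 = 17,303.37, so 17,304 gearsets.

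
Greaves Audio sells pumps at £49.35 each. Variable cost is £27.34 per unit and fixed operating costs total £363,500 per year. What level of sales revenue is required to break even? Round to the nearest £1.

Contribution margin per unit = £49.35 − £27.34 = £22.01, a CM ratio of £22.01 ÷ £49.35 = 0.4460.
Break-even sales = FC ÷ CM ratio = £363,500 × £49.35 / £22.01 = £815,026.

£815,026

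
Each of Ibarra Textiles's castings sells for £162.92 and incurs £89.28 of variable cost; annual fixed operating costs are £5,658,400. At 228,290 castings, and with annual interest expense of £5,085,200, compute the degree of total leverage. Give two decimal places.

Contribution at this volume is 228,290 × £73.64 = £16,811,275.60.
EBIT = £16,811,275.60 − £5,658,400 = £11,152,875.60. Interest = £5,085,200.00, so EBIT − I = £6,067,675.60.
DCL = contribution ÷ (EBIT − I) = £16,811,275.60 ÷ £6,067,675.60 = 2.7706.

2.77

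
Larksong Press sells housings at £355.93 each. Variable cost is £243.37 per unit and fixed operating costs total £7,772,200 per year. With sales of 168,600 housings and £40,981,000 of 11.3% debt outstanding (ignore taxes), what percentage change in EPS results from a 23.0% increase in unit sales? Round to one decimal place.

+66.4%

At 168,600 units, contribution = 168,600 × £112.56 = £18,977,616.00.
Operating income = contribution − fixed costs = £18,977,616.00 − £7,772,200 = £11,205,416.00.
After interest of £4,630,853.00, pre-tax earnings = £6,574,563.00.
DCL = total CM / (EBIT − I) = £18,977,616.00 / £6,574,563.00 = 2.8865.
EPS therefore changes by 2.8865 × (+23.0%) = +66.4%.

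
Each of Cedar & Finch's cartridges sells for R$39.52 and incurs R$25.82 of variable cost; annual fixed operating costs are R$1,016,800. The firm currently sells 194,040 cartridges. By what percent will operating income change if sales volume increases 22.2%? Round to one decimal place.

+36.0%

Total contribution margin = 194,040 × R$13.70 = R$2,658,348.00.
Subtracting fixed costs: EBIT = R$2,658,348.00 − R$1,016,800 = R$1,641,548.00.
Degree of operating leverage = R$2,658,348.00 / R$1,641,548.00 = 1.6194.
Operating income changes by 1.6194 × +22.2% = +36.0%.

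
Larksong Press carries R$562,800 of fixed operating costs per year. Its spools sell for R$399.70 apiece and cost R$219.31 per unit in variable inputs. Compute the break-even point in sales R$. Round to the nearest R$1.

CM per unit = R$399.70 − R$219.31 = R$180.39; CM ratio = R$180.39 / R$399.70 = 0.4513.
Break-even revenue = fixed costs × price ÷ CM = R$562,800 × R$399.70 ÷ R$180.39 = R$1,247,027.

R$1,247,027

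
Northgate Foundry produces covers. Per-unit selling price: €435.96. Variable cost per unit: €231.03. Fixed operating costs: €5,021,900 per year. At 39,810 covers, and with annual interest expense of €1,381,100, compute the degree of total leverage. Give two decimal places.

4.65

At 39,810 units, contribution = 39,810 × €204.93 = €8,158,263.30.
EBIT = €8,158,263.30 − €5,021,900 = €3,136,363.30. Interest = €1,381,100.00.
DOL = €8,158,263.30 ÷ €3,136,363.30 = 2.6012; DFL = €3,136,363.30 ÷ €1,755,263.30 = 1.7868.
Combined leverage = 2.6012 × 1.7868 = 4.6478.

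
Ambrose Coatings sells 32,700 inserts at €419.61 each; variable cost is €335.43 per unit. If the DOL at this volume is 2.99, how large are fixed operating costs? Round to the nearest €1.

Total contribution margin = 32,700 × €84.18 = €2,752,686.00.
DOL = contribution / EBIT, so EBIT = €2,752,686.00 / 2.99 = €920,630.77.
Fixed costs = CM − EBIT = €2,752,686.00 − €920,630.77 = €1,832,055.

€1,832,055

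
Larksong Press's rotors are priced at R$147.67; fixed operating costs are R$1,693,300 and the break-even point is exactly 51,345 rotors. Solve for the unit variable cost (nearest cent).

At break-even, FC = Q × (P − VC), so P − VC = R$1,693,300 ÷ 51,345 = R$32.9789.
Variable cost per unit = R$147.67 − R$32.9789 = R$114.69.

R$114.69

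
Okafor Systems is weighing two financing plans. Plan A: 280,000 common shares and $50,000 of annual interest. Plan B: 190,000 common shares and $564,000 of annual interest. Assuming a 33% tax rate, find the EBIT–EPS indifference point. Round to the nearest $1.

$1,649,111

Set EPS_A = EPS_B: (EBIT − $50,000)(1 − 0.33) ÷ 280,000 = (EBIT − $564,000)(1 − 0.33) ÷ 190,000.
The (1 − t) factor cancels: (EBIT − 50,000) × 190,000 = (EBIT − 564,000) × 280,000.
Solving, EBIT = (564,000·280,000 − 50,000·190,000) / (280,000 − 190,000) = 148,420,000,000 / 90,000 = 1,649,111.11.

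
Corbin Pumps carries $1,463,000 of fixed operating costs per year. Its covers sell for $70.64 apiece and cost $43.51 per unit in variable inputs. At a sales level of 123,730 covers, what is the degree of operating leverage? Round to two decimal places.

Contribution at this volume is 123,730 × $27.13 = $3,356,794.90.
Operating income = contribution − fixed costs = $3,356,794.90 − $1,463,000 = $1,893,794.90.
DOL = contribution ÷ EBIT = $3,356,794.90 ÷ $1,893,794.90 = 1.7725.

1.77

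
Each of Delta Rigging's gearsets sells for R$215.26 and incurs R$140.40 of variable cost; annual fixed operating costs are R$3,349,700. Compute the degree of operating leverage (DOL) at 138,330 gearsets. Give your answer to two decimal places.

1.48

Contribution at this volume is 138,330 × R$74.86 = R$10,355,383.80.
Subtracting fixed costs: EBIT = R$10,355,383.80 − R$3,349,700 = R$7,005,683.80.
DOL = contribution ÷ EBIT = R$10,355,383.80 ÷ R$7,005,683.80 = 1.4781.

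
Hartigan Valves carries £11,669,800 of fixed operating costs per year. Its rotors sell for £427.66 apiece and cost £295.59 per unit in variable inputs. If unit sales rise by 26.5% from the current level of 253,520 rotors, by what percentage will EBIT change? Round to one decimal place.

At 253,520 units, contribution = 253,520 × £132.07 = £33,482,386.40.
EBIT = £33,482,386.40 − £11,669,800 = £21,812,586.40.
Degree of operating leverage = £33,482,386.40 / £21,812,586.40 = 1.5350.
So EBIT moves 1.5350 × (+26.5%) = +40.7%.

+40.7%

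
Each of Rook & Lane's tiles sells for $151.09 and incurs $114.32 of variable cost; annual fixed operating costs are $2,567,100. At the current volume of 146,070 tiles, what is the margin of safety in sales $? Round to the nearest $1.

$11,521,358

Each unit contributes $151.09 − $114.32 = $36.77. Break-even units = $2,567,100 ÷ $36.77 = 69,815.07; break-even revenue = 69,815.07 × $151.09 = $10,548,358.42.
Actual sales revenue = 146,070 × $151.09 = $22,069,716.30.
Margin of safety = $22,069,716.30 − $10,548,358.42 = $11,521,358.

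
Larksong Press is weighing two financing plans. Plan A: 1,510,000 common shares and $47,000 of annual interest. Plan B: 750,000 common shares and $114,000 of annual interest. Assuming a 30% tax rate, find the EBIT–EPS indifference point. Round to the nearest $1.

At indifference, (EBIT − 47,000)(1 − t)/1,510,000 = (EBIT − 114,000)(1 − t)/750,000.
Cancelling (1 − t) and cross-multiplying: 750,000·(EBIT − 47,000) = 1,510,000·(EBIT − 114,000).
Solving, EBIT = (114,000·1,510,000 − 47,000·750,000) / (1,510,000 − 750,000) = 136,890,000,000 / 760,000 = 180,118.42.

$180,118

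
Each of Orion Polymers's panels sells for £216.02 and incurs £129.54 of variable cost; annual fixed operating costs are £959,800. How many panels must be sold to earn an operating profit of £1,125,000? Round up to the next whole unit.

24,108 panels

Contribution margin per unit = £216.02 − £129.54 = £86.48.
Required volume = (fixed costs + target profit) ÷ CM = (£959,800 + £1,125,000) ÷ £86.48 = 24,107.31, so 24,108 panels.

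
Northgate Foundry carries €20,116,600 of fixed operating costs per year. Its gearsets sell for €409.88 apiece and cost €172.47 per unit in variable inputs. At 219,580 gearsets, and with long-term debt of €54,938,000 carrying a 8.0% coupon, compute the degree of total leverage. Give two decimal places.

1.89

Contribution at this volume is 219,580 × €237.41 = €52,130,487.80.
Subtracting fixed costs: EBIT = €52,130,487.80 − €20,116,600 = €32,013,887.80. Interest = €4,395,040.00.
DOL = €52,130,487.80 ÷ €32,013,887.80 = 1.6284; DFL = €32,013,887.80 ÷ €27,618,847.80 = 1.1591.
Combined leverage = 1.6284 × 1.1591 = 1.8875.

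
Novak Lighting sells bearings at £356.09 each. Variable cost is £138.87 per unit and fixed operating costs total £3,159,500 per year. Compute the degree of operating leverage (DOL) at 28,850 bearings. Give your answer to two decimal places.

2.02

Contribution at this volume is 28,850 × £217.22 = £6,266,797.00.
Subtracting fixed costs: EBIT = £6,266,797.00 − £3,159,500 = £3,107,297.00.
Degree of operating leverage = £6,266,797.00 / £3,107,297.00 = 2.0168.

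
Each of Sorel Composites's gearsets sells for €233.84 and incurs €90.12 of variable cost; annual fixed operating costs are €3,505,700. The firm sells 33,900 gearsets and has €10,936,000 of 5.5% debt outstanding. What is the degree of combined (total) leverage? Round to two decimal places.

6.37

Contribution at this volume is 33,900 × €143.72 = €4,872,108.00.
EBIT = €4,872,108.00 − €3,505,700 = €1,366,408.00. Interest = €601,480.00.
DOL = €4,872,108.00 ÷ €1,366,408.00 = 3.5656; DFL = €1,366,408.00 ÷ €764,928.00 = 1.7863.
DCL = DOL × DFL = 3.5656 × 1.7863 = 6.3692.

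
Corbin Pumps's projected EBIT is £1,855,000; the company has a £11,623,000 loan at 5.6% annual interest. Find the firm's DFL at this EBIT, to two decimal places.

1.54

Annual interest charges come to £650,888.00.
DFL = EBIT ÷ (EBIT − I) = £1,855,000 ÷ (£1,855,000 − £650,888.00) = £1,855,000 ÷ £1,204,112.00 = 1.5406.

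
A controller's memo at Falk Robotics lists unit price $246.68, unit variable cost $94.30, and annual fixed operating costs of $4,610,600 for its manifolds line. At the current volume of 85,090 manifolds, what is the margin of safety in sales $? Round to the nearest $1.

$13,526,142

Contribution margin per unit = $246.68 − $94.30 = $152.38. Break-even units = $4,610,600 ÷ $152.38 = 30,257.25; break-even revenue = 30,257.25 × $246.68 = $7,463,858.83.
Actual sales revenue = 85,090 × $246.68 = $20,990,001.20.
Margin of safety = $20,990,001.20 − $7,463,858.83 = $13,526,142.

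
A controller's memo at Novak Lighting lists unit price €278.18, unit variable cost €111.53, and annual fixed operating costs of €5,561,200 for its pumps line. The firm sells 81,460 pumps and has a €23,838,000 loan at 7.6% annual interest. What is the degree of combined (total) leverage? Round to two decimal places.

Total contribution margin = 81,460 × €166.65 = €13,575,309.00.
Operating income = contribution − fixed costs = €13,575,309.00 − €5,561,200 = €8,014,109.00. Interest = €1,811,688.00.
DOL = €13,575,309.00 ÷ €8,014,109.00 = 1.6939; DFL = €8,014,109.00 ÷ €6,202,421.00 = 1.2921.
DCL = DOL × DFL = 1.6939 × 1.2921 = 2.1887.

2.19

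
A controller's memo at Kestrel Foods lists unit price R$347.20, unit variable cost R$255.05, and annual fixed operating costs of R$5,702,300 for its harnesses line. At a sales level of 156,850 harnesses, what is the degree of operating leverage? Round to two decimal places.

1.65

Contribution at this volume is 156,850 × R$92.15 = R$14,453,727.50.
EBIT = R$14,453,727.50 − R$5,702,300 = R$8,751,427.50.
So DOL = total CM / EBIT = R$14,453,727.50 / R$8,751,427.50 = 1.6516.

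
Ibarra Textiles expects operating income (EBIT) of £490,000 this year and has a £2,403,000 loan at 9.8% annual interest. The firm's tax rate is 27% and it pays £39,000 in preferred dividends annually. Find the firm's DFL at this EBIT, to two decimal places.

Annual interest charges come to £235,494.00.
Preferred dividends grossed up pre-tax: £39,000 / (1 − 0.27) = £53,424.66.
DFL = EBIT ÷ [EBIT − I − D_p/(1−t)] = £490,000 ÷ [£490,000 − £235,494.00 − £53,424.66] = £490,000 ÷ £201,081.34 = 2.4368.

2.44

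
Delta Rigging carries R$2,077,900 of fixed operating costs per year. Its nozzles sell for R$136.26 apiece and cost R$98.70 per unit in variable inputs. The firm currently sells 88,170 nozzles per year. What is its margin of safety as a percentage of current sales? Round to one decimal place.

Unit CM = price − variable cost = R$136.26 − R$98.70 = R$37.56. Break-even units = R$2,077,900 ÷ R$37.56 = 55,322.15; break-even revenue = 55,322.15 × R$136.26 = R$7,538,196.33.
Actual sales revenue = 88,170 × R$136.26 = R$12,014,044.20.
Margin of safety = (R$12,014,044.20 − R$7,538,196.33) ÷ R$12,014,044.20 = 37.3%.

37.3%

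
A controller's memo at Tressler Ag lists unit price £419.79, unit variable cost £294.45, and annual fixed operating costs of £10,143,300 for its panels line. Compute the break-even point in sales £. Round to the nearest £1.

CM per unit = £419.79 − £294.45 = £125.34; CM ratio = £125.34 / £419.79 = 0.2986.
Break-even revenue = fixed costs × price ÷ CM = £10,143,300 × £419.79 ÷ £125.34 = £33,972,043.

£33,972,043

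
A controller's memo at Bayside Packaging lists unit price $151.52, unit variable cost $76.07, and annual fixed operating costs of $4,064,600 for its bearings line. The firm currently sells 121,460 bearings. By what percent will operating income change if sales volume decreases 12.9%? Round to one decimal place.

At 121,460 units, contribution = 121,460 × $75.45 = $9,164,157.00.
Operating income = contribution − fixed costs = $9,164,157.00 − $4,064,600 = $5,099,557.00.
So DOL = total CM / EBIT = $9,164,157.00 / $5,099,557.00 = 1.7970.
%ΔEBIT = DOL × %ΔSales = 1.7970 × -12.9% = -23.2%.

-23.2%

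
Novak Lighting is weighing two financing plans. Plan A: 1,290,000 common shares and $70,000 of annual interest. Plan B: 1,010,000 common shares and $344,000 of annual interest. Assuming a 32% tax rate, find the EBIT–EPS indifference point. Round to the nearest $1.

Set EPS_A = EPS_B: (EBIT − $70,000)(1 − 0.32) ÷ 1,290,000 = (EBIT − $344,000)(1 − 0.32) ÷ 1,010,000.
The (1 − t) factor cancels: (EBIT − 70,000) × 1,010,000 = (EBIT − 344,000) × 1,290,000.
EBIT × (1,290,000 − 1,010,000) = 344,000 × 1,290,000 − 70,000 × 1,010,000 = 373,060,000,000, so EBIT = 373,060,000,000 ÷ 280,000 = 1,332,357.14.

$1,332,357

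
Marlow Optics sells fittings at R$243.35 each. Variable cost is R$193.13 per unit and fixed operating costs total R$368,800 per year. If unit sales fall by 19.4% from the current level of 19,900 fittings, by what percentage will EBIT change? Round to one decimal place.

-30.7%

At 19,900 units, contribution = 19,900 × R$50.22 = R$999,378.00.
Subtracting fixed costs: EBIT = R$999,378.00 − R$368,800 = R$630,578.00.
So DOL = total CM / EBIT = R$999,378.00 / R$630,578.00 = 1.5849.
Operating income changes by 1.5849 × -19.4% = -30.7%.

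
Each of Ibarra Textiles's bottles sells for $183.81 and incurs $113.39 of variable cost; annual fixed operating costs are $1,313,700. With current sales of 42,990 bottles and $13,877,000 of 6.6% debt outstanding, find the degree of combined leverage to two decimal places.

3.79

At 42,990 units, contribution = 42,990 × $70.42 = $3,027,355.80.
Subtracting fixed costs: EBIT = $3,027,355.80 − $1,313,700 = $1,713,655.80. Interest = $915,882.00.
DOL = $3,027,355.80 ÷ $1,713,655.80 = 1.7666; DFL = $1,713,655.80 ÷ $797,773.80 = 2.1480.
Combined leverage = 1.7666 × 2.1480 = 3.7947.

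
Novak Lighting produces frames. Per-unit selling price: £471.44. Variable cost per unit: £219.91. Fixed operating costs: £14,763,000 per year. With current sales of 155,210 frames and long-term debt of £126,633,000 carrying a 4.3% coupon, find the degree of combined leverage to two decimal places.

Total contribution margin = 155,210 × £251.53 = £39,039,971.30.
Subtracting fixed costs: EBIT = £39,039,971.30 − £14,763,000 = £24,276,971.30. Interest = £5,445,219.00, so EBIT − I = £18,831,752.30.
DCL = contribution ÷ (EBIT − I) = £39,039,971.30 ÷ £18,831,752.30 = 2.0731.

2.07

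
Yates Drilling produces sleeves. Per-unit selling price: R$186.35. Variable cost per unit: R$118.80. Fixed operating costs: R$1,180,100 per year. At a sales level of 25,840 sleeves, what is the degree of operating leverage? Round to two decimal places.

3.09

Contribution at this volume is 25,840 × R$67.55 = R$1,745,492.00.
EBIT = R$1,745,492.00 − R$1,180,100 = R$565,392.00.
DOL = contribution ÷ EBIT = R$1,745,492.00 ÷ R$565,392.00 = 3.0872.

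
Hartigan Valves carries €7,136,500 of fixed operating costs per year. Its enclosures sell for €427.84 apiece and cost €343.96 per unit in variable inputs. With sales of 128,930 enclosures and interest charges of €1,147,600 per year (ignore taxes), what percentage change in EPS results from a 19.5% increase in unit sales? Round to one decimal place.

Contribution at this volume is 128,930 × €83.88 = €10,814,648.40.
Operating income = contribution − fixed costs = €10,814,648.40 − €7,136,500 = €3,678,148.40.
After interest of €1,147,600.00, pre-tax earnings = €2,530,548.40.
DCL = total CM / (EBIT − I) = €10,814,648.40 / €2,530,548.40 = 4.2736.
EPS therefore changes by 4.2736 × (+19.5%) = +83.3%.

+83.3%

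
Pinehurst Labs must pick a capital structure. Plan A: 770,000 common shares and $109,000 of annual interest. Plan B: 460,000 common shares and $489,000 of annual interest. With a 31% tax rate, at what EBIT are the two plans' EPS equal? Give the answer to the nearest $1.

$1,052,871

At indifference, (EBIT − 109,000)(1 − t)/770,000 = (EBIT − 489,000)(1 − t)/460,000.
Cancelling (1 − t) and cross-multiplying: 460,000·(EBIT − 109,000) = 770,000·(EBIT − 489,000).
EBIT × (770,000 − 460,000) = 489,000 × 770,000 − 109,000 × 460,000 = 326,390,000,000, so EBIT = 326,390,000,000 ÷ 310,000 = 1,052,870.97.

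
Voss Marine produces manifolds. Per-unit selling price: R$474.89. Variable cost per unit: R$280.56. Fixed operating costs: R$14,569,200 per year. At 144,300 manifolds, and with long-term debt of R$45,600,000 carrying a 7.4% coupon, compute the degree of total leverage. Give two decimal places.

Total contribution margin = 144,300 × R$194.33 = R$28,041,819.00.
Operating income = contribution − fixed costs = R$28,041,819.00 − R$14,569,200 = R$13,472,619.00. Interest = R$3,374,400.00, so EBIT − I = R$10,098,219.00.
Degree of total leverage = total CM / (EBIT − interest) = R$28,041,819.00 / R$10,098,219.00 = 2.7769.

2.78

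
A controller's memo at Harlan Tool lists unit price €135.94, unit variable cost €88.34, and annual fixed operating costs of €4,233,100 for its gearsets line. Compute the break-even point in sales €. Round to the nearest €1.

Contribution margin per unit = €135.94 − €88.34 = €47.60, a CM ratio of €47.60 ÷ €135.94 = 0.3502.
Break-even sales = FC ÷ CM ratio = €4,233,100 × €135.94 / €47.60 = €12,089,236.

€12,089,236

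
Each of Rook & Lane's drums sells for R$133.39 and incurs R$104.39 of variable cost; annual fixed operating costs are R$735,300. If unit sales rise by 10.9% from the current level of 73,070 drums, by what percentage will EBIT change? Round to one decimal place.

+16.7%

At 73,070 units, contribution = 73,070 × R$29.00 = R$2,119,030.00.
Subtracting fixed costs: EBIT = R$2,119,030.00 − R$735,300 = R$1,383,730.00.
DOL = contribution ÷ EBIT = R$2,119,030.00 ÷ R$1,383,730.00 = 1.5314.
So EBIT moves 1.5314 × (+10.9%) = +16.7%.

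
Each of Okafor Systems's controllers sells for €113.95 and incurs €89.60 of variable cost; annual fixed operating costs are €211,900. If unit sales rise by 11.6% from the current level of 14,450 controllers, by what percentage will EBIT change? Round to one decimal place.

At 14,450 units, contribution = 14,450 × €24.35 = €351,857.50.
EBIT = €351,857.50 − €211,900 = €139,957.50.
Degree of operating leverage = €351,857.50 / €139,957.50 = 2.5140.
%ΔEBIT = DOL × %ΔSales = 2.5140 × +11.6% = +29.2%.

+29.2%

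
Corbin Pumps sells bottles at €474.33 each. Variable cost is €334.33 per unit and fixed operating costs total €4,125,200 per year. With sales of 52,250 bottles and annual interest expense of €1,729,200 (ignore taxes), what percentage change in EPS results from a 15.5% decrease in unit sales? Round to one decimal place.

-77.6%

At 52,250 units, contribution = 52,250 × €140.00 = €7,315,000.00.
EBIT = €7,315,000.00 − €4,125,200 = €3,189,800.00.
Interest = €1,729,200.00, so EBIT − I = €1,460,600.00.
Degree of combined leverage = contribution ÷ (EBIT − I) = €7,315,000.00 ÷ €1,460,600.00 = 5.0082.
%ΔEPS = DCL × %ΔSales = 5.0082 × -15.5% = -77.6%.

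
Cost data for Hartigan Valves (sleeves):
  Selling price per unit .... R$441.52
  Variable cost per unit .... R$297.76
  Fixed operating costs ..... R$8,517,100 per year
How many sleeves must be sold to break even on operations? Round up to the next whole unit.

59,246 sleeves

Unit CM = price − variable cost = R$441.52 − R$297.76 = R$143.76.
Break-even Q = R$8,517,100 / R$143.76 = 59,245.27 → 59,246 sleeves.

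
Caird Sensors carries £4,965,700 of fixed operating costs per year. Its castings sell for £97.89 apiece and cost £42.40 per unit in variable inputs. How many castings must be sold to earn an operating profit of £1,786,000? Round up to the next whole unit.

Contribution margin per unit = £97.89 − £42.40 = £55.49.
Required volume = (fixed costs + target profit) ÷ CM = (£4,965,700 + £1,786,000) ÷ £55.49 = 121,674.18, so 121,675 castings.

121,675 castings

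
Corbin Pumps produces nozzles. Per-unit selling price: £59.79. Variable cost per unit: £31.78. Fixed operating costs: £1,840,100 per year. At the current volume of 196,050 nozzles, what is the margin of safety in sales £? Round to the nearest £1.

Contribution margin per unit = £59.79 − £31.78 = £28.01. Break-even units = £1,840,100 ÷ £28.01 = 65,694.39; break-even revenue = 65,694.39 × £59.79 = £3,927,867.87.
Current sales = 196,050 × £59.79 = £11,721,829.50.
Margin of safety = £11,721,829.50 − £3,927,867.87 = £7,793,962.

£7,793,962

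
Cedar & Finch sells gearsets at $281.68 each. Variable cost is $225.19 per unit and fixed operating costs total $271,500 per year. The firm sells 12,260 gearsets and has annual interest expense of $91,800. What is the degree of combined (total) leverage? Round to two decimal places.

Contribution at this volume is 12,260 × $56.49 = $692,567.40.
EBIT = $692,567.40 − $271,500 = $421,067.40. Interest = $91,800.00, so EBIT − I = $329,267.40.
Degree of total leverage = total CM / (EBIT − interest) = $692,567.40 / $329,267.40 = 2.1034.

2.10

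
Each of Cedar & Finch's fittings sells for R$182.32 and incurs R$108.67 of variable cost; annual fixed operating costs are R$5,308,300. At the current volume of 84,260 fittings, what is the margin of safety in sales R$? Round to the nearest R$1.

Contribution margin per unit = R$182.32 − R$108.67 = R$73.65. Break-even units = R$5,308,300 ÷ R$73.65 = 72,074.68; break-even revenue = 72,074.68 × R$182.32 = R$13,140,655.21.
Current sales = 84,260 × R$182.32 = R$15,362,283.20.
Margin of safety = R$15,362,283.20 − R$13,140,655.21 = R$2,221,628.

R$2,221,628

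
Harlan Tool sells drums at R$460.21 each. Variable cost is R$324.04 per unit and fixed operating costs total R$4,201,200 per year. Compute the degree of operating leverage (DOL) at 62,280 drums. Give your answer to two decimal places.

Contribution at this volume is 62,280 × R$136.17 = R$8,480,667.60.
Subtracting fixed costs: EBIT = R$8,480,667.60 − R$4,201,200 = R$4,279,467.60.
So DOL = total CM / EBIT = R$8,480,667.60 / R$4,279,467.60 = 1.9817.

1.98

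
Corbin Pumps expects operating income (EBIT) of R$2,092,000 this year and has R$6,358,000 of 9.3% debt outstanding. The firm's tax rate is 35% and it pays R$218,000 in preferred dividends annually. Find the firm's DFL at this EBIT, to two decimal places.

Annual interest charges come to R$591,294.00.
Preferred dividends grossed up pre-tax: R$218,000 / (1 − 0.35) = R$335,384.62.
DFL = EBIT ÷ [EBIT − I − D_p/(1−t)] = R$2,092,000 ÷ [R$2,092,000 − R$591,294.00 − R$335,384.62] = R$2,092,000 ÷ R$1,165,321.38 = 1.7952.

1.80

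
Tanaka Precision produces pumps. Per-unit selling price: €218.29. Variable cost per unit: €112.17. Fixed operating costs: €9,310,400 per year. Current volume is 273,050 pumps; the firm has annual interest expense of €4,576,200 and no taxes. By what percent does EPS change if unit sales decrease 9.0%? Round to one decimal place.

Contribution at this volume is 273,050 × €106.12 = €28,976,066.00.
Subtracting fixed costs: EBIT = €28,976,066.00 − €9,310,400 = €19,665,666.00.
After interest of €4,576,200.00, pre-tax earnings = €15,089,466.00.
DCL = total CM / (EBIT − I) = €28,976,066.00 / €15,089,466.00 = 1.9203.
EPS therefore changes by 1.9203 × (-9.0%) = -17.3%.

-17.3%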